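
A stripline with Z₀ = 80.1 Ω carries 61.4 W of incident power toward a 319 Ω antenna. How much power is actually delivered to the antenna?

Γ = (319 − 80.1)/(319 + 80.1) = 0.599
|Γ|² = 0.358
P_refl = |Γ|²·P_inc = 22 W, P_del = (1 − |Γ|²)·P_inc = 39.4 W

P_delivered ≈ 39.4 W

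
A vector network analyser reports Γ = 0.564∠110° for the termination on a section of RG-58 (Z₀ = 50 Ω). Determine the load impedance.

Z_L ≈ 20 + j31.1 Ω

Z_L = Z_0·(1 + Γ)/(1 − Γ) = 50·(0.807 + j0.53)/(1.19 − j0.53)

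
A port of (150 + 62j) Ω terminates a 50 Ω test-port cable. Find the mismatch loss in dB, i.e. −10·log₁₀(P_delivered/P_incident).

Γ = (100 + j62)/(200 + j62), |Γ| = 0.562
|Γ|² = 0.316, so P_del/P_inc = 1 − |Γ|² = 0.684
ML = −10·log₁₀(1 − |Γ|²)

mismatch loss ≈ 1.65 dB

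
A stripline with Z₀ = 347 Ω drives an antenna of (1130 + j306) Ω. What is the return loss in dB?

RL ≈ 5.08 dB

Γ = (783 + j306)/(1477 + j306), |Γ| = 0.557
RL = −20·log₁₀|Γ| = −20·log₁₀(0.557)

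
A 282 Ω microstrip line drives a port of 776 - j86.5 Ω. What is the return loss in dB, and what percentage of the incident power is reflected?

RL ≈ 6.51 dB; 22.3% of incident power reflected

Γ = (494 − j86.5)/(1058 − j86.5), |Γ| = 0.472
RL = −20·log₁₀(0.472) = 6.51 dB
P_refl/P_inc = |Γ|² = 0.223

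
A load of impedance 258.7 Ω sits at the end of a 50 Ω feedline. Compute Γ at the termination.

Γ = 0.676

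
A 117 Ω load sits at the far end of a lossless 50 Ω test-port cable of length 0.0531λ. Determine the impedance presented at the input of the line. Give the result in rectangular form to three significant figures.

βl = 2π × 0.0531 = 19.1°
tan(βl) = tan(19.1°) = 0.347
Z_in = Z_0·(Z_L + jZ_0·tanβl)/(Z_0 + jZ_L·tanβl)
     = 50·(117 + j17.3)/(50 + j40.6)

Z_in ≈ 79.1 − j46.8 Ω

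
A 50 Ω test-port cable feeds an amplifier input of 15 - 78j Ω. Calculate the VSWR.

Γ = (Z_L − Z_0)/(Z_L + Z_0) = (-35 − j78)/(65 − j78)
|Γ| = 85.5/102 = 0.842
VSWR = (1 + |Γ|)/(1 − |Γ|) = 1.84/0.158

VSWR ≈ 11.7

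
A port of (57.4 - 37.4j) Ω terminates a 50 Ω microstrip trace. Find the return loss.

Γ = (7.4 − j37.4)/(107.4 − j37.4), |Γ| = 0.335
RL = −20·log₁₀|Γ| = −20·log₁₀(0.335)

RL ≈ 9.49 dB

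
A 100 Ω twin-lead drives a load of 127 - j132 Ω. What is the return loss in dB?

RL ≈ 5.8 dB

Γ = (27 − j132)/(227 − j132), |Γ| = 0.513
RL = −20·log₁₀|Γ| = −20·log₁₀(0.513)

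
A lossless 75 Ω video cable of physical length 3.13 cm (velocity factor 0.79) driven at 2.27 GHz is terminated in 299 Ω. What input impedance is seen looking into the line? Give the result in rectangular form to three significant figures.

λ = v/f = 0.79·c / 2.27 GHz = 0.104 m
βl = 2π·l/λ = 2π × 0.3 = 108°
tan(βl) = tan(108°) = -3.09
Z_in = Z_0·(Z_L + jZ_0·tanβl)/(Z_0 + jZ_L·tanβl)
     = 75·(299 − j232)/(75 − j924)

Z_in ≈ 20.6 + j22.6 Ω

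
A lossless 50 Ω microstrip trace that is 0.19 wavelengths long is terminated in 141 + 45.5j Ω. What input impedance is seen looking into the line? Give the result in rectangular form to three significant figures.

Z_in ≈ 19.9 − j23.4 Ω

βl = 2π × 0.19 = 68.4°
tan(βl) = tan(68.4°) = 2.53
Z_in = Z_0·(Z_L + jZ_0·tanβl)/(Z_0 + jZ_L·tanβl)
     = 50·(141 + j172)/(-64.9 + j356)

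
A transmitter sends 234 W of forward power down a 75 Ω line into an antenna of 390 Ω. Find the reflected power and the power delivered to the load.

P_reflected ≈ 107 W; P_delivered ≈ 127 W

Γ = (390 − 75)/(390 + 75) = 0.677
|Γ|² = 0.459
P_refl = |Γ|²·P_inc = 107 W, P_del = (1 − |Γ|²)·P_inc = 127 W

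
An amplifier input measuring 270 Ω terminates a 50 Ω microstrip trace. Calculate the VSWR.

VSWR ≈ 5.4

Γ = (270 − 50)/(270 + 50) = 0.688
VSWR = (1 + 0.688)/(1 − 0.688)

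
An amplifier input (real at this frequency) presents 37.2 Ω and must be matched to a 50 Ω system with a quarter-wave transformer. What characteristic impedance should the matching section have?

Z_qwt = √(Z_0·R_L) = √(50 × 37.2) = √1860

Z_qwt ≈ 43.1 Ω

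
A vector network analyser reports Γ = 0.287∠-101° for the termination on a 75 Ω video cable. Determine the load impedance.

Z_L ≈ 57.7 − j35.5 Ω

Z_L = Z_0·(1 + Γ)/(1 − Γ) = 75·(0.945 − j0.282)/(1.05 + j0.282)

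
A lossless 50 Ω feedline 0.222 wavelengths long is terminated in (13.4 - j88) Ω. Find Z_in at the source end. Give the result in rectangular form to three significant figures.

Z_in ≈ 3.61 + j17.2 Ω

βl = 2π × 0.222 = 79.9°
tan(βl) = tan(79.9°) = 5.63
Z_in = Z_0·(Z_L + jZ_0·tanβl)/(Z_0 + jZ_L·tanβl)
     = 50·(13.4 + j193)/(545 + j75.4)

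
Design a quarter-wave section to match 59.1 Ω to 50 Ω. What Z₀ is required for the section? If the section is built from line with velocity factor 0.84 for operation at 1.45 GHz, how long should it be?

Z_qwt ≈ 54.4 Ω; length ≈ 4.34 cm

Z_qwt = √(Z_0·R_L) = √(50 × 59.1) = √2955
λ = 0.84·c/f = 0.174 m, so l = λ/4 = 0.0434 m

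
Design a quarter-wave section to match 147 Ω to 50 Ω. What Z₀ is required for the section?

Z_qwt ≈ 85.7 Ω

Z_qwt = √(Z_0·R_L) = √(50 × 147) = √7350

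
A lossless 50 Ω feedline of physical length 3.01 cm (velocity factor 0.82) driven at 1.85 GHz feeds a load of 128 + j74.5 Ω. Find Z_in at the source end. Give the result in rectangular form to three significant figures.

Z_in ≈ 15.7 − j15.7 Ω

λ = v/f = 0.82·c / 1.85 GHz = 0.133 m
βl = 2π·l/λ = 2π × 0.226 = 81.5°
tan(βl) = tan(81.5°) = 6.68
Z_in = Z_0·(Z_L + jZ_0·tanβl)/(Z_0 + jZ_L·tanβl)
     = 50·(128 + j409)/(-448 + j855)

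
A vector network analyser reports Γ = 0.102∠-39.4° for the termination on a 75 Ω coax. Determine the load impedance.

Z_L ≈ 87 − j11.4 Ω

Z_L = Z_0·(1 + Γ)/(1 − Γ) = 75·(1.08 − j0.0647)/(0.921 + j0.0647)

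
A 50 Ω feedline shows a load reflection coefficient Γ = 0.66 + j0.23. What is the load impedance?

Z_L ≈ 152 + j136 Ω

Z_L = Z_0·(1 + Γ)/(1 − Γ) = 50·(1.66 + j0.23)/(0.34 − j0.23)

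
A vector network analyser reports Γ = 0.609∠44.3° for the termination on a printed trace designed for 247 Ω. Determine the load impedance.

Z_L ≈ 311 + j421 Ω

Z_L = Z_0·(1 + Γ)/(1 − Γ) = 247·(1.44 + j0.425)/(0.564 − j0.425)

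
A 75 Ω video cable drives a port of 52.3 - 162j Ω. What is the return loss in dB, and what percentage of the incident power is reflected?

Γ = (-22.7 − j162)/(127.3 − j162), |Γ| = 0.794
RL = −20·log₁₀(0.794) = 2 dB
P_refl/P_inc = |Γ|² = 0.63

RL ≈ 2 dB; 63% of incident power reflected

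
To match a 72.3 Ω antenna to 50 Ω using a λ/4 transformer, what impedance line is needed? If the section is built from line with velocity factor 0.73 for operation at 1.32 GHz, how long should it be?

Z_qwt ≈ 60.1 Ω; length ≈ 4.15 cm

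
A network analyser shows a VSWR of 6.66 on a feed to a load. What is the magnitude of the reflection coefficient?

|Γ| = (S − 1)/(S + 1) = (6.66 − 1)/(6.66 + 1) = 5.66/7.66

|Γ| ≈ 0.739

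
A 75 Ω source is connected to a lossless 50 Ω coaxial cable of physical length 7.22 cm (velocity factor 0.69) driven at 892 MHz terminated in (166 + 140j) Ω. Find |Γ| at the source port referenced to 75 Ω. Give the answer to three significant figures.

|Γ| ≈ 0.789

λ = v/f = 0.69·c / 892 MHz = 0.232 m
βl = 2π·l/λ = 2π × 0.311 = 112°
tan(βl) = -2.47
Z_in = Z_0·(Z_L + jZ_0·tanβl)/(Z_0 + jZ_L·tanβl) = 9.07 + j11.5 Ω
Γ_s = (Z_in − Z_s)/(Z_in + Z_s) = (-65.9 + j11.5)/(84.1 + j11.5), |Γ_s| = 0.789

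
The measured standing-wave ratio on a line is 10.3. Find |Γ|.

|Γ| = (S − 1)/(S + 1) = (10.3 − 1)/(10.3 + 1) = 9.3/11.3

|Γ| ≈ 0.823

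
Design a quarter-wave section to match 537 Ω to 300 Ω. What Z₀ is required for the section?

Z_qwt = √(Z_0·R_L) = √(300 × 537) = √161100

Z_qwt ≈ 401 Ω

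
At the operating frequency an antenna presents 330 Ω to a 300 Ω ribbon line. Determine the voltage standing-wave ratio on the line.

For a purely resistive load, VSWR = R_L/Z_0 or Z_0/R_L (whichever > 1) = 330/300

VSWR ≈ 1.1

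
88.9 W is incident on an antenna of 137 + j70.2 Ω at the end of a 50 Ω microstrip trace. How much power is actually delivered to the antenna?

P_delivered ≈ 61.1 W

|Γ| = |(87 + j70.2)/(187 + j70.2)| = 0.56
|Γ|² = 0.313
P_refl = |Γ|²·P_inc = 27.8 W, P_del = (1 − |Γ|²)·P_inc = 61.1 W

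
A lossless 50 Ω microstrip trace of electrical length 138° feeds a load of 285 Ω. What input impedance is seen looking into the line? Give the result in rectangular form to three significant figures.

tan(βl) = tan(138°) = -0.9
Z_in = Z_0·(Z_L + jZ_0·tanβl)/(Z_0 + jZ_L·tanβl)
     = 50·(285 − j45)/(50 − j257)

Z_in ≈ 18.9 + j51.9 Ω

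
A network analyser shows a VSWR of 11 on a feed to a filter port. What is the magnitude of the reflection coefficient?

|Γ| = (S − 1)/(S + 1) = (11 − 1)/(11 + 1) = 10/12

|Γ| ≈ 0.833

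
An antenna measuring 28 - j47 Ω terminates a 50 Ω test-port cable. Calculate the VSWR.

Γ = (Z_L − Z_0)/(Z_L + Z_0) = (-22 − j47)/(78 − j47)
|Γ| = 51.9/91.1 = 0.57
VSWR = (1 + |Γ|)/(1 − |Γ|) = 1.57/0.43

VSWR ≈ 3.65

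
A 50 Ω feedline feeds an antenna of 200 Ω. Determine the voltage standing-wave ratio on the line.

For a purely resistive load, VSWR = R_L/Z_0 or Z_0/R_L (whichever > 1) = 200/50

VSWR ≈ 4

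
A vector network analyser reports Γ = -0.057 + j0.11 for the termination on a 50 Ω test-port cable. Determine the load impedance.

Z_L = Z_0·(1 + Γ)/(1 − Γ) = 50·(0.943 + j0.11)/(1.06 − j0.11)

Z_L ≈ 43.6 + j9.74 Ω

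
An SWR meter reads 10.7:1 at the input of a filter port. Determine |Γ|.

|Γ| ≈ 0.829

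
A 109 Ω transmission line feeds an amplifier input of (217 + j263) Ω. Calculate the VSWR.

Γ = (Z_L − Z_0)/(Z_L + Z_0) = (108 + j263)/(326 + j263)
|Γ| = 284/419 = 0.679
VSWR = (1 + |Γ|)/(1 − |Γ|) = 1.68/0.321

VSWR ≈ 5.23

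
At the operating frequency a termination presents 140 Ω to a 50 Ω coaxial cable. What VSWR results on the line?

VSWR ≈ 2.8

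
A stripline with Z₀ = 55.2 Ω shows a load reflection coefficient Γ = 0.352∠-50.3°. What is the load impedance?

Z_L = Z_0·(1 + Γ)/(1 − Γ) = 55.2·(1.22 − j0.271)/(0.775 + j0.271)

Z_L ≈ 71.7 − j44.3 Ω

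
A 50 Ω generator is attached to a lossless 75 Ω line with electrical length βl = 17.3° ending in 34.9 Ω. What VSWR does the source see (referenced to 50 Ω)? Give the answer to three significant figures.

tan(βl) = 0.311
Z_in = Z_0·(Z_L + jZ_0·tanβl)/(Z_0 + jZ_L·tanβl) = 37.5 + j17.9 Ω
Γ_s = (Z_in − Z_s)/(Z_in + Z_s) = (-12.5 + j17.9)/(87.5 + j17.9), |Γ_s| = 0.245
VSWR = (1 + |Γ_s|)/(1 − |Γ_s|)

VSWR ≈ 1.65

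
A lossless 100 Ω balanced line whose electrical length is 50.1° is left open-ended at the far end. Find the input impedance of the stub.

tan(βl) = 1.2
For an open-ended stub, Z_in = −jZ_0·cot(βl) = −jZ_0/tan(βl)

Z_in ≈ −j83.6 Ω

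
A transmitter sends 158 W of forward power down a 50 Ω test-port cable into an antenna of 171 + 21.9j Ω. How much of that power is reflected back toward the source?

P_reflected ≈ 48.4 W

|Γ| = |(121 + j21.9)/(221 + j21.9)| = 0.554
|Γ|² = 0.307
P_refl = |Γ|²·P_inc = 48.4 W, P_del = (1 − |Γ|²)·P_inc = 110 W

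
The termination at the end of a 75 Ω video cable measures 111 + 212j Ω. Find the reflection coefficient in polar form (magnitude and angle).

Γ ≈ 0.762 ∠ 31.6°

Γ = (Z_L − Z_0)/(Z_L + Z_0) = (36 + j212)/(186 + j212)
|Γ| = 215/282 = 0.762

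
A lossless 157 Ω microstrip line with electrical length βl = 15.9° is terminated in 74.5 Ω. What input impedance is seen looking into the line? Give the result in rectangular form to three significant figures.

Z_in ≈ 79.1 + j34 Ω

tan(βl) = tan(15.9°) = 0.285
Z_in = Z_0·(Z_L + jZ_0·tanβl)/(Z_0 + jZ_L·tanβl)
     = 157·(74.5 + j44.7)/(157 + j21.2)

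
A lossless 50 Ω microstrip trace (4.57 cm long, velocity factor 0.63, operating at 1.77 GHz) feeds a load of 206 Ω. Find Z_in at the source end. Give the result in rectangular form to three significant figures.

Z_in ≈ 50.8 + j77.5 Ω

λ = v/f = 0.63·c / 1.77 GHz = 0.107 m
βl = 2π·l/λ = 2π × 0.428 = 154°
tan(βl) = tan(154°) = -0.486
Z_in = Z_0·(Z_L + jZ_0·tanβl)/(Z_0 + jZ_L·tanβl)
     = 50·(206 − j24.3)/(50 − j100)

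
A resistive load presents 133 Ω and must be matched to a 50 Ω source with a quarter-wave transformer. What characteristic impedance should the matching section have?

Z_qwt = √(Z_0·R_L) = √(50 × 133) = √6650

Z_qwt ≈ 81.5 Ω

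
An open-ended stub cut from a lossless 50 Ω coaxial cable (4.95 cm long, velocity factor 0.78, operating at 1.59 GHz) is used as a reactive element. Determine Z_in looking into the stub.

Z_in ≈ +j30.1 Ω

λ = v/f = 0.78·c / 1.59 GHz = 0.147 m
βl = 2π·l/λ = 2π × 0.336 = 121°
tan(βl) = -1.66
For an open-ended stub, Z_in = −jZ_0·cot(βl) = −jZ_0/tan(βl)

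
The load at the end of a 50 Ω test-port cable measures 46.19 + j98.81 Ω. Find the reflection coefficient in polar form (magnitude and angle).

Γ ≈ 0.717 ∠ 46.4°

Γ = (Z_L − Z_0)/(Z_L + Z_0) = (-3.81 + j98.81)/(96.19 + j98.81)
|Γ| = 98.9/138 = 0.717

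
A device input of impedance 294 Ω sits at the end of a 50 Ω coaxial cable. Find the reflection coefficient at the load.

Γ = (Z_L − Z_0)/(Z_L + Z_0) = (294 − 50)/(294 + 50) = 244/344

Γ = 0.709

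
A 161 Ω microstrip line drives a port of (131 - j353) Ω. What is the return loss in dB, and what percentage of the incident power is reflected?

RL ≈ 2.23 dB; 59.8% of incident power reflected

Γ = (-30 − j353)/(292 − j353), |Γ| = 0.773
RL = −20·log₁₀(0.773) = 2.23 dB
P_refl/P_inc = |Γ|² = 0.598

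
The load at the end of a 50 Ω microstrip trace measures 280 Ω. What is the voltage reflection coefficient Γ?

Γ = 0.697

Γ = (Z_L − Z_0)/(Z_L + Z_0) = (280 − 50)/(280 + 50) = 230/330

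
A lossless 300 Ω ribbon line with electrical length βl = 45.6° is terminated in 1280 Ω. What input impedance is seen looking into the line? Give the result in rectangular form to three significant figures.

tan(βl) = tan(45.6°) = 1.02
Z_in = Z_0·(Z_L + jZ_0·tanβl)/(Z_0 + jZ_L·tanβl)
     = 300·(1280 + j306)/(300 + j1310)

Z_in ≈ 131 − j264 Ω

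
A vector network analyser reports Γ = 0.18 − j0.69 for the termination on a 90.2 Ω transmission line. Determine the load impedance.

Z_L ≈ 38.6 − j108 Ω

Z_L = Z_0·(1 + Γ)/(1 − Γ) = 90.2·(1.18 − j0.69)/(0.82 + j0.69)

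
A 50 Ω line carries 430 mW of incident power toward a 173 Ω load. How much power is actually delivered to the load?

P_delivered ≈ 299 mW

Γ = (173 − 50)/(173 + 50) = 0.552
|Γ|² = 0.304
P_refl = |Γ|²·P_inc = 131 mW, P_del = (1 − |Γ|²)·P_inc = 299 mW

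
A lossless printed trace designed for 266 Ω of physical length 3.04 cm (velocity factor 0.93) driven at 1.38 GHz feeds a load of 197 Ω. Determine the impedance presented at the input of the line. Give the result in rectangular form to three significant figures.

Z_in ≈ 280 + j81.1 Ω

λ = v/f = 0.93·c / 1.38 GHz = 0.202 m
βl = 2π·l/λ = 2π × 0.15 = 54.1°
tan(βl) = tan(54.1°) = 1.38
Z_in = Z_0·(Z_L + jZ_0·tanβl)/(Z_0 + jZ_L·tanβl)
     = 266·(197 + j368)/(266 + j272)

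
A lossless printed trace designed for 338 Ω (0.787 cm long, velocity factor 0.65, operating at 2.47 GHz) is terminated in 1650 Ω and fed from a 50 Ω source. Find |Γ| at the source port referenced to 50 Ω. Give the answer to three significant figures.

λ = v/f = 0.65·c / 2.47 GHz = 0.0789 m
βl = 2π·l/λ = 2π × 0.0997 = 35.9°
tan(βl) = 0.724
Z_in = Z_0·(Z_L + jZ_0·tanβl)/(Z_0 + jZ_L·tanβl) = 187 − j414 Ω
Γ_s = (Z_in − Z_s)/(Z_in + Z_s) = (137 − j414)/(237 − j414), |Γ_s| = 0.914

|Γ| ≈ 0.914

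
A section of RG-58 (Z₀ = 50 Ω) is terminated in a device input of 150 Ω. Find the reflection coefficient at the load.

Γ = (Z_L − Z_0)/(Z_L + Z_0) = (150 − 50)/(150 + 50) = 100/200

Γ = 0.5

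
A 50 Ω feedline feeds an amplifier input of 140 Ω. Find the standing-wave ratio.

VSWR ≈ 2.8

Γ = (140 − 50)/(140 + 50) = 0.474
VSWR = (1 + 0.474)/(1 − 0.474)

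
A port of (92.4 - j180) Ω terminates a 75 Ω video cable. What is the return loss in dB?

RL ≈ 2.67 dB

Γ = (17.4 − j180)/(167.4 − j180), |Γ| = 0.736
RL = −20·log₁₀|Γ| = −20·log₁₀(0.736)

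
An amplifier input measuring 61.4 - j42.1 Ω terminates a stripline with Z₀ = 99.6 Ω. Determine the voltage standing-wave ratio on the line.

VSWR ≈ 2.04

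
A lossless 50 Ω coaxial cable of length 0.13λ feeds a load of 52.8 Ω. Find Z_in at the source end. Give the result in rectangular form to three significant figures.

βl = 2π × 0.13 = 46.8°
tan(βl) = tan(46.8°) = 1.06
Z_in = Z_0·(Z_L + jZ_0·tanβl)/(Z_0 + jZ_L·tanβl)
     = 50·(52.8 + j53.2)/(50 + j56.2)

Z_in ≈ 49.8 − j2.71 Ω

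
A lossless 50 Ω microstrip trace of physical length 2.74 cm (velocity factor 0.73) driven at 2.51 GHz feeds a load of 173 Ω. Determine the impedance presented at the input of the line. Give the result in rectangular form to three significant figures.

λ = v/f = 0.73·c / 2.51 GHz = 0.0873 m
βl = 2π·l/λ = 2π × 0.314 = 113°
tan(βl) = tan(113°) = -2.35
Z_in = Z_0·(Z_L + jZ_0·tanβl)/(Z_0 + jZ_L·tanβl)
     = 50·(173 − j117)/(50 − j407)

Z_in ≈ 16.8 + j19.2 Ω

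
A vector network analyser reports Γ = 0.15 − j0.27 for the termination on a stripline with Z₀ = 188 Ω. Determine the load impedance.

Z_L = Z_0·(1 + Γ)/(1 − Γ) = 188·(1.15 − j0.27)/(0.85 + j0.27)

Z_L ≈ 214 − j128 Ω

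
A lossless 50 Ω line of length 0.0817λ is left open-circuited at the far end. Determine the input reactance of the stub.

X_in ≈ -88.7 Ω (capacitive)

βl = 2π × 0.0817 = 29.4°
tan(βl) = 0.564
For an open-circuited stub, Z_in = −jZ_0·cot(βl) = −jZ_0/tan(βl)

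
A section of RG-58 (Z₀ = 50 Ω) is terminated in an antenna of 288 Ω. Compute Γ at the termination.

Γ = 0.704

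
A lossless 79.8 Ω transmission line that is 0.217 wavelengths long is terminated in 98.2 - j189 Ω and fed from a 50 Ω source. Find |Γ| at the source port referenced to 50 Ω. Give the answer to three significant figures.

|Γ| ≈ 0.611

βl = 2π × 0.217 = 78.1°
tan(βl) = 4.75
Z_in = Z_0·(Z_L + jZ_0·tanβl)/(Z_0 + jZ_L·tanβl) = 12.6 + j9.53 Ω
Γ_s = (Z_in − Z_s)/(Z_in + Z_s) = (-37.4 + j9.53)/(62.6 + j9.53), |Γ_s| = 0.611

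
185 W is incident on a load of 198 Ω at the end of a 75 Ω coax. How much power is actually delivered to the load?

Γ = (198 − 75)/(198 + 75) = 0.451
|Γ|² = 0.203
P_refl = |Γ|²·P_inc = 37.6 W, P_del = (1 − |Γ|²)·P_inc = 147 W

P_delivered ≈ 147 W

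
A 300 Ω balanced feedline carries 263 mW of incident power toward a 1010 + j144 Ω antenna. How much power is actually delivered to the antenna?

P_delivered ≈ 184 mW

|Γ| = |(710 + j144)/(1310 + j144)| = 0.55
|Γ|² = 0.302
P_refl = |Γ|²·P_inc = 79.5 mW, P_del = (1 − |Γ|²)·P_inc = 184 mW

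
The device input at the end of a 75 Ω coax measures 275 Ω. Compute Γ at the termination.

Γ = (Z_L − Z_0)/(Z_L + Z_0) = (275 − 75)/(275 + 75) = 200/350

Γ = 0.571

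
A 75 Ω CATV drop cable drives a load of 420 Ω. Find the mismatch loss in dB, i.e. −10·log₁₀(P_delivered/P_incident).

Γ = (420 − 75)/(420 + 75) = 0.697
|Γ|² = 0.486, so P_del/P_inc = 1 − |Γ|² = 0.514
ML = −10·log₁₀(1 − |Γ|²)

mismatch loss ≈ 2.89 dB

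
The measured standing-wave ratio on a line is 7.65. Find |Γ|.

|Γ| = (S − 1)/(S + 1) = (7.65 − 1)/(7.65 + 1) = 6.65/8.65

|Γ| ≈ 0.769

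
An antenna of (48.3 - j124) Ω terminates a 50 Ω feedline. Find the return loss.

RL ≈ 2.12 dB

Γ = (-1.7 − j124)/(98.3 − j124), |Γ| = 0.784
RL = −20·log₁₀|Γ| = −20·log₁₀(0.784)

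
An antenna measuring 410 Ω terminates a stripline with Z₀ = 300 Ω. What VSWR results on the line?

Γ = (410 − 300)/(410 + 300) = 0.155
VSWR = (1 + 0.155)/(1 − 0.155)

VSWR ≈ 1.37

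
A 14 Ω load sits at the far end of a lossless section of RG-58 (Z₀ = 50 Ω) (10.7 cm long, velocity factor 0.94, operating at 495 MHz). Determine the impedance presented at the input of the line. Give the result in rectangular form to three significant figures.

λ = v/f = 0.94·c / 495 MHz = 0.57 m
βl = 2π·l/λ = 2π × 0.188 = 67.6°
tan(βl) = tan(67.6°) = 2.43
Z_in = Z_0·(Z_L + jZ_0·tanβl)/(Z_0 + jZ_L·tanβl)
     = 50·(14 + j121)/(50 + j34)

Z_in ≈ 66 + j76.5 Ω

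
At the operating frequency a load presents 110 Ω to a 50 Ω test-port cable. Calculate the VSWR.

VSWR ≈ 2.2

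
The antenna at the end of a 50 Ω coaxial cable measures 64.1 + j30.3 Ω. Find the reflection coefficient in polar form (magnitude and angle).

Γ ≈ 0.283 ∠ 50.2°

Γ = (Z_L − Z_0)/(Z_L + Z_0) = (14.1 + j30.3)/(114.1 + j30.3)
|Γ| = 33.4/118 = 0.283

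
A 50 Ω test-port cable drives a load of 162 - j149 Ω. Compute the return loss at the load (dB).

RL ≈ 2.86 dB

Γ = (112 − j149)/(212 − j149), |Γ| = 0.719
RL = −20·log₁₀|Γ| = −20·log₁₀(0.719)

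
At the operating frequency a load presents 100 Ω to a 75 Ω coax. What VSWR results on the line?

Γ = (100 − 75)/(100 + 75) = 0.143
VSWR = (1 + 0.143)/(1 − 0.143)

VSWR ≈ 1.33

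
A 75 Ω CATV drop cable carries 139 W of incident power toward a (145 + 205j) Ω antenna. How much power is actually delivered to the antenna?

P_delivered ≈ 66.9 W

|Γ| = |(70 + j205)/(220 + j205)| = 0.72
|Γ|² = 0.519
P_refl = |Γ|²·P_inc = 72.1 W, P_del = (1 − |Γ|²)·P_inc = 66.9 W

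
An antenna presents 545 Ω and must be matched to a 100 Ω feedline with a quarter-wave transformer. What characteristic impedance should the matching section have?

Z_qwt ≈ 233 Ω

Z_qwt = √(Z_0·R_L) = √(100 × 545) = √54500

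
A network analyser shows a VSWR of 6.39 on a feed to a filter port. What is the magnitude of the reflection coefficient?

|Γ| ≈ 0.729

|Γ| = (S − 1)/(S + 1) = (6.39 − 1)/(6.39 + 1) = 5.39/7.39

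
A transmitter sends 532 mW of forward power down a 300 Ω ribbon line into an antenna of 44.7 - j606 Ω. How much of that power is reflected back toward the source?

P_reflected ≈ 473 mW

|Γ| = |(-255.3 − j606)/(344.7 − j606)| = 0.943
|Γ|² = 0.89
P_refl = |Γ|²·P_inc = 473 mW, P_del = (1 − |Γ|²)·P_inc = 58.7 mW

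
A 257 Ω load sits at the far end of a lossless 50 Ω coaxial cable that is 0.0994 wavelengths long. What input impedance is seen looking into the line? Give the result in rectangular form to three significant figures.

Z_in ≈ 26.5 − j62.2 Ω

βl = 2π × 0.0994 = 35.8°
tan(βl) = tan(35.8°) = 0.721
Z_in = Z_0·(Z_L + jZ_0·tanβl)/(Z_0 + jZ_L·tanβl)
     = 50·(257 + j36)/(50 + j185)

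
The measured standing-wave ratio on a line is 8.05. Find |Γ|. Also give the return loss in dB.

|Γ| ≈ 0.779; return loss ≈ 2.17 dB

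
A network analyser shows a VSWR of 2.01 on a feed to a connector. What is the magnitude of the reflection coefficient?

|Γ| = (S − 1)/(S + 1) = (2.01 − 1)/(2.01 + 1) = 1.01/3.01

|Γ| ≈ 0.336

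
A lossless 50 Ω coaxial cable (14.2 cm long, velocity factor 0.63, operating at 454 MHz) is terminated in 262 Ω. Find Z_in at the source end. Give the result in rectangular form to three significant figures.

Z_in ≈ 13.3 + j30.6 Ω

λ = v/f = 0.63·c / 454 MHz = 0.416 m
βl = 2π·l/λ = 2π × 0.341 = 123°
tan(βl) = tan(123°) = -1.55
Z_in = Z_0·(Z_L + jZ_0·tanβl)/(Z_0 + jZ_L·tanβl)
     = 50·(262 − j77.6)/(50 − j407)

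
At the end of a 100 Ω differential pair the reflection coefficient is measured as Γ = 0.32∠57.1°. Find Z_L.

Z_L = Z_0·(1 + Γ)/(1 − Γ) = 100·(1.17 + j0.269)/(0.826 − j0.269)

Z_L ≈ 119 + j71.2 Ω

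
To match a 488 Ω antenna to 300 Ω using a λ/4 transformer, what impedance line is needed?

Z_qwt = √(Z_0·R_L) = √(300 × 488) = √146400

Z_qwt ≈ 383 Ω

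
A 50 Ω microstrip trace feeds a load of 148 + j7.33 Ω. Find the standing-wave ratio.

VSWR ≈ 2.97

Γ = (Z_L − Z_0)/(Z_L + Z_0) = (98 + j7.33)/(198 + j7.33)
|Γ| = 98.3/198 = 0.496
VSWR = (1 + |Γ|)/(1 − |Γ|) = 1.5/0.504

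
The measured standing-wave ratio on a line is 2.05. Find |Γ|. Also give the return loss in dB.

|Γ| ≈ 0.344; return loss ≈ 9.26 dB

|Γ| = (S − 1)/(S + 1) = (2.05 − 1)/(2.05 + 1) = 1.05/3.05
RL = −20·log₁₀|Γ| = −20·log₁₀(0.344)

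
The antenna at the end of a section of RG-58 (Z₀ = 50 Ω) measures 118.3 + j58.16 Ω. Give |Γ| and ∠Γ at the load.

Γ ≈ 0.504 ∠ 21.4°

Γ = (Z_L − Z_0)/(Z_L + Z_0) = (68.3 + j58.16)/(168.3 + j58.16)
|Γ| = 89.7/178 = 0.504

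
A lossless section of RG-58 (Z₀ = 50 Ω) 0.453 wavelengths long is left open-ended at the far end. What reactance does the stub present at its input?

βl = 2π × 0.453 = 163°
tan(βl) = -0.304
For an open-ended stub, Z_in = −jZ_0·cot(βl) = −jZ_0/tan(βl)

X_in ≈ 164 Ω (inductive)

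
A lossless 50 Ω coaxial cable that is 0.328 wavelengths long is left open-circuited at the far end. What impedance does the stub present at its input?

Z_in ≈ +j26.7 Ω

βl = 2π × 0.328 = 118°
tan(βl) = -1.87
For an open-circuited stub, Z_in = −jZ_0·cot(βl) = −jZ_0/tan(βl)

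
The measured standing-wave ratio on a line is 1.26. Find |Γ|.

|Γ| = (S − 1)/(S + 1) = (1.26 − 1)/(1.26 + 1) = 0.26/2.26

|Γ| ≈ 0.115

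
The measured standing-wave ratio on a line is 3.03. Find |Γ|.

|Γ| = (S − 1)/(S + 1) = (3.03 − 1)/(3.03 + 1) = 2.03/4.03

|Γ| ≈ 0.504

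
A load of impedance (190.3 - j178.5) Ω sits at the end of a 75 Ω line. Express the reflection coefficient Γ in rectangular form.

Γ ≈ 0.611 − j0.262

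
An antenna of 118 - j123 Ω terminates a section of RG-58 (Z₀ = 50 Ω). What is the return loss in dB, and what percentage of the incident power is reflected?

RL ≈ 3.41 dB; 45.6% of incident power reflected

Γ = (68 − j123)/(168 − j123), |Γ| = 0.675
RL = −20·log₁₀(0.675) = 3.41 dB
P_refl/P_inc = |Γ|² = 0.456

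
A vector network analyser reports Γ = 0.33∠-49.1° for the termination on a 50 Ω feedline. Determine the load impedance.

Z_L = Z_0·(1 + Γ)/(1 − Γ) = 50·(1.22 − j0.249)/(0.784 + j0.249)

Z_L ≈ 65.8 − j36.9 Ω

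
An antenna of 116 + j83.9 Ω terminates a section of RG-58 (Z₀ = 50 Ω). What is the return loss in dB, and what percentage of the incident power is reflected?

RL ≈ 4.82 dB; 32.9% of incident power reflected

Γ = (66 + j83.9)/(166 + j83.9), |Γ| = 0.574
RL = −20·log₁₀(0.574) = 4.82 dB
P_refl/P_inc = |Γ|² = 0.329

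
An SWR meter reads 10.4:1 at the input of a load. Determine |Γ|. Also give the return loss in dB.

|Γ| ≈ 0.825; return loss ≈ 1.68 dB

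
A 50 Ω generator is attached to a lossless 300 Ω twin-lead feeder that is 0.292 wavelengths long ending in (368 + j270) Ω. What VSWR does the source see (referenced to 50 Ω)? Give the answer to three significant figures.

βl = 2π × 0.292 = 105°
tan(βl) = -3.7
Z_in = Z_0·(Z_L + jZ_0·tanβl)/(Z_0 + jZ_L·tanβl) = 137 − j50 Ω
Γ_s = (Z_in − Z_s)/(Z_in + Z_s) = (87.4 − j50)/(187 − j50), |Γ_s| = 0.519
VSWR = (1 + |Γ_s|)/(1 − |Γ_s|)

VSWR ≈ 3.16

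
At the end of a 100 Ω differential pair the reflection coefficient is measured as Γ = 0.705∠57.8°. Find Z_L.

Z_L = Z_0·(1 + Γ)/(1 − Γ) = 100·(1.38 + j0.597)/(0.624 − j0.597)

Z_L ≈ 67.5 + j160 Ω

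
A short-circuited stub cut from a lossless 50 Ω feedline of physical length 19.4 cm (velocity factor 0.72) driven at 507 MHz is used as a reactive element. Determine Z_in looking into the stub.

Z_in ≈ −j14.4 Ω

λ = v/f = 0.72·c / 507 MHz = 0.426 m
βl = 2π·l/λ = 2π × 0.455 = 164°
tan(βl) = -0.288
For a short-circuited stub, Z_in = jZ_0·tan(βl)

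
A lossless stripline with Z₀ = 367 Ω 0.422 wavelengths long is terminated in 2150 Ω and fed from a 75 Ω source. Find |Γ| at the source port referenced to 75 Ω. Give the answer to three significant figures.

|Γ| ≈ 0.916

βl = 2π × 0.422 = 152°
tan(βl) = -0.534
Z_in = Z_0·(Z_L + jZ_0·tanβl)/(Z_0 + jZ_L·tanβl) = 256 + j606 Ω
Γ_s = (Z_in − Z_s)/(Z_in + Z_s) = (181 + j606)/(331 + j606), |Γ_s| = 0.916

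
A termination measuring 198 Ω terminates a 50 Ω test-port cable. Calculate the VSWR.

Γ = (198 − 50)/(198 + 50) = 0.597
VSWR = (1 + 0.597)/(1 − 0.597)

VSWR ≈ 3.96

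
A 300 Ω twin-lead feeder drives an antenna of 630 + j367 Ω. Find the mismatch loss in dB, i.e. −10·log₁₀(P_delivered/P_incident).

Γ = (330 + j367)/(930 + j367), |Γ| = 0.494
|Γ|² = 0.244, so P_del/P_inc = 1 − |Γ|² = 0.756
ML = −10·log₁₀(1 − |Γ|²)

mismatch loss ≈ 1.21 dB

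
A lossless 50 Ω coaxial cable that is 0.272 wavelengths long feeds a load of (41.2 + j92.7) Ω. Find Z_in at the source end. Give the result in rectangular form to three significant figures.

βl = 2π × 0.272 = 97.9°
tan(βl) = tan(97.9°) = -7.19
Z_in = Z_0·(Z_L + jZ_0·tanβl)/(Z_0 + jZ_L·tanβl)
     = 50·(41.2 − j267)/(716 − j296)

Z_in ≈ 9.03 − j14.9 Ω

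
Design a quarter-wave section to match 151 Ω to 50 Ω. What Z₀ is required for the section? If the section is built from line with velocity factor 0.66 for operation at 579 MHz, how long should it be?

Z_qwt ≈ 86.9 Ω; length ≈ 8.55 cm

Z_qwt = √(Z_0·R_L) = √(50 × 151) = √7550
λ = 0.66·c/f = 0.342 m, so l = λ/4 = 0.0855 m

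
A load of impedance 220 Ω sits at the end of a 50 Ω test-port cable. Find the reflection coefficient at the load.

Γ = 0.63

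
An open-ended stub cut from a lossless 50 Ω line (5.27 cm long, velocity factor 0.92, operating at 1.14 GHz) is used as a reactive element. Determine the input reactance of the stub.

X_in ≈ -10.3 Ω (capacitive)

λ = v/f = 0.92·c / 1.14 GHz = 0.242 m
βl = 2π·l/λ = 2π × 0.218 = 78.4°
tan(βl) = 4.86
For an open-ended stub, Z_in = −jZ_0·cot(βl) = −jZ_0/tan(βl)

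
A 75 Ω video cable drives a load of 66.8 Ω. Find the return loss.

Γ = (66.8 − 75)/(66.8 + 75) = -0.0578
RL = −20·log₁₀|Γ| = −20·log₁₀(0.0578)

RL ≈ 24.8 dB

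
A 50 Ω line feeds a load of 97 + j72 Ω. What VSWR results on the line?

VSWR ≈ 3.21

Γ = (Z_L − Z_0)/(Z_L + Z_0) = (47 + j72)/(147 + j72)
|Γ| = 86/164 = 0.525
VSWR = (1 + |Γ|)/(1 − |Γ|) = 1.53/0.475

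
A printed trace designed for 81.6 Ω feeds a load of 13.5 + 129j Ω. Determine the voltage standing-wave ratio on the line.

Γ = (Z_L − Z_0)/(Z_L + Z_0) = (-68.1 + j129)/(95.1 + j129)
|Γ| = 146/160 = 0.91
VSWR = (1 + |Γ|)/(1 − |Γ|) = 1.91/0.0898

VSWR ≈ 21.3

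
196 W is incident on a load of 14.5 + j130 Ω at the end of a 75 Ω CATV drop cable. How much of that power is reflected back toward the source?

P_reflected ≈ 162 W

|Γ| = |(-60.5 + j130)/(89.5 + j130)| = 0.909
|Γ|² = 0.825
P_refl = |Γ|²·P_inc = 162 W, P_del = (1 − |Γ|²)·P_inc = 34.2 W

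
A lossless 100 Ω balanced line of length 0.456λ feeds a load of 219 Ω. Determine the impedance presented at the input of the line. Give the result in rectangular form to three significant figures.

βl = 2π × 0.456 = 164°
tan(βl) = tan(164°) = -0.284
Z_in = Z_0·(Z_L + jZ_0·tanβl)/(Z_0 + jZ_L·tanβl)
     = 100·(219 − j28.4)/(100 − j62.1)

Z_in ≈ 171 + j77.7 Ω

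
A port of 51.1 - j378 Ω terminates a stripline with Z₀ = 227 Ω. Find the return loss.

Γ = (-175.9 − j378)/(278.1 − j378), |Γ| = 0.888
RL = −20·log₁₀|Γ| = −20·log₁₀(0.888)

RL ≈ 1.03 dB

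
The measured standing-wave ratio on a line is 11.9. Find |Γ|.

|Γ| ≈ 0.845

|Γ| = (S − 1)/(S + 1) = (11.9 − 1)/(11.9 + 1) = 10.9/12.9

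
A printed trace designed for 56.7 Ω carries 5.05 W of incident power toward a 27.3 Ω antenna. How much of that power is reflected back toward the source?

P_reflected ≈ 0.619 W

Γ = (27.3 − 56.7)/(27.3 + 56.7) = -0.35
|Γ|² = 0.123
P_refl = |Γ|²·P_inc = 0.619 W, P_del = (1 − |Γ|²)·P_inc = 4.43 W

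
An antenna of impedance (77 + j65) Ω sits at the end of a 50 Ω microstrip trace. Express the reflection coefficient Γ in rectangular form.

Γ = (Z_L − Z_0)/(Z_L + Z_0) = (27 + j65)/(127 + j65)

Γ ≈ 0.376 + j0.319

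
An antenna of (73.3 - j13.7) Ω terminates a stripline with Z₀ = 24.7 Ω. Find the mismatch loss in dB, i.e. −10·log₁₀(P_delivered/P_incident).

mismatch loss ≈ 1.31 dB

Γ = (48.6 − j13.7)/(98 − j13.7), |Γ| = 0.51
|Γ|² = 0.26, so P_del/P_inc = 1 − |Γ|² = 0.74
ML = −10·log₁₀(1 − |Γ|²)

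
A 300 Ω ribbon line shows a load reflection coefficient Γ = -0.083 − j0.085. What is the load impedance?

Z_L ≈ 251 − j43.2 Ω

Z_L = Z_0·(1 + Γ)/(1 − Γ) = 300·(0.917 − j0.085)/(1.08 + j0.085)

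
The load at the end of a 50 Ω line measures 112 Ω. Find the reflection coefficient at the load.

Γ = (Z_L − Z_0)/(Z_L + Z_0) = (112 − 50)/(112 + 50) = 62/162

Γ = 0.383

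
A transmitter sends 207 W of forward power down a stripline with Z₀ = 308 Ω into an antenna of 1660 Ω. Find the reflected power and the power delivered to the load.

Γ = (1660 − 308)/(1660 + 308) = 0.687
|Γ|² = 0.472
P_refl = |Γ|²·P_inc = 97.7 W, P_del = (1 − |Γ|²)·P_inc = 109 W

P_reflected ≈ 97.7 W; P_delivered ≈ 109 W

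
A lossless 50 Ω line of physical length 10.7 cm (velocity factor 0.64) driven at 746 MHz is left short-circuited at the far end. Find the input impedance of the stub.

λ = v/f = 0.64·c / 746 MHz = 0.257 m
βl = 2π·l/λ = 2π × 0.416 = 150°
tan(βl) = -0.585
For a short-circuited stub, Z_in = jZ_0·tan(βl)

Z_in ≈ −j29.3 Ω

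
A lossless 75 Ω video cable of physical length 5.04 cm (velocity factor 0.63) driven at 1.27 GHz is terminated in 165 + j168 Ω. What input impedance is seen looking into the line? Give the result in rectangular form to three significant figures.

Z_in ≈ 17.6 + j23.9 Ω

λ = v/f = 0.63·c / 1.27 GHz = 0.149 m
βl = 2π·l/λ = 2π × 0.339 = 122°
tan(βl) = tan(122°) = -1.61
Z_in = Z_0·(Z_L + jZ_0·tanβl)/(Z_0 + jZ_L·tanβl)
     = 75·(165 + j47.6)/(345 − j265)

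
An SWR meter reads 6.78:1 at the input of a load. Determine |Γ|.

|Γ| ≈ 0.743

|Γ| = (S − 1)/(S + 1) = (6.78 − 1)/(6.78 + 1) = 5.78/7.78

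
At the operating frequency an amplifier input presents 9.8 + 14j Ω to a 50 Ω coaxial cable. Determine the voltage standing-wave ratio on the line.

VSWR ≈ 5.52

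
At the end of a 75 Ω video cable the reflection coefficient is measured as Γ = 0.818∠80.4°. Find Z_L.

Z_L ≈ 17.8 + j86.6 Ω

Z_L = Z_0·(1 + Γ)/(1 − Γ) = 75·(1.14 + j0.807)/(0.864 − j0.807)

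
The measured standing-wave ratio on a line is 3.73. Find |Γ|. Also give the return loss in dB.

|Γ| = (S − 1)/(S + 1) = (3.73 − 1)/(3.73 + 1) = 2.73/4.73
RL = −20·log₁₀|Γ| = −20·log₁₀(0.577)

|Γ| ≈ 0.577; return loss ≈ 4.77 dB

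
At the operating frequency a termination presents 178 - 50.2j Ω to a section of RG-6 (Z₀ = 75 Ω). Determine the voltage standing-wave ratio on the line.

VSWR ≈ 2.6

Γ = (Z_L − Z_0)/(Z_L + Z_0) = (103 − j50.2)/(253 − j50.2)
|Γ| = 115/258 = 0.444
VSWR = (1 + |Γ|)/(1 − |Γ|) = 1.44/0.556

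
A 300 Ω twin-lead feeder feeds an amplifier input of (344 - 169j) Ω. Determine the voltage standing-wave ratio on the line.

VSWR ≈ 1.71

Γ = (Z_L − Z_0)/(Z_L + Z_0) = (44 − j169)/(644 − j169)
|Γ| = 175/666 = 0.262
VSWR = (1 + |Γ|)/(1 − |Γ|) = 1.26/0.738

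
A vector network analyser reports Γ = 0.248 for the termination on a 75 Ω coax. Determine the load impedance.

Z_L ≈ 124 Ω

Z_L = Z_0·(1 + Γ)/(1 − Γ) = 75·(1.25)/(0.752)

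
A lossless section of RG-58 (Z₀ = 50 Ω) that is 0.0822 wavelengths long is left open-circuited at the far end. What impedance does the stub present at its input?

Z_in ≈ −j88 Ω

βl = 2π × 0.0822 = 29.6°
tan(βl) = 0.568
For an open-circuited stub, Z_in = −jZ_0·cot(βl) = −jZ_0/tan(βl)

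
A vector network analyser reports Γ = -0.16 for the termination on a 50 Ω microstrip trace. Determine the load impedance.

Z_L ≈ 36.2 Ω

Z_L = Z_0·(1 + Γ)/(1 − Γ) = 50·(0.84)/(1.16)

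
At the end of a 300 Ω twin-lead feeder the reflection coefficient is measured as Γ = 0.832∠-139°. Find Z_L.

Z_L ≈ 31.3 − j111 Ω

Z_L = Z_0·(1 + Γ)/(1 − Γ) = 300·(0.372 − j0.546)/(1.63 + j0.546)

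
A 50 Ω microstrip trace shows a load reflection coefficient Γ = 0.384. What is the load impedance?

Z_L = Z_0·(1 + Γ)/(1 − Γ) = 50·(1.38)/(0.616)

Z_L ≈ 112 Ω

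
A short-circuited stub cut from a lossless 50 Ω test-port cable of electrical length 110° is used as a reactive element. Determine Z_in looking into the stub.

Z_in ≈ −j137 Ω

tan(βl) = -2.75
For a short-circuited stub, Z_in = jZ_0·tan(βl)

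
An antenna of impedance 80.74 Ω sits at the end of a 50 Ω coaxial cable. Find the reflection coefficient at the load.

Γ = 0.235

Γ = (Z_L − Z_0)/(Z_L + Z_0) = (80.74 − 50)/(80.74 + 50) = 30.74/130.7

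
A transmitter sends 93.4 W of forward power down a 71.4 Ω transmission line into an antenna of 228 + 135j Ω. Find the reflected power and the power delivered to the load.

|Γ| = |(156.6 + j135)/(299.4 + j135)| = 0.63
|Γ|² = 0.396
P_refl = |Γ|²·P_inc = 37 W, P_del = (1 − |Γ|²)·P_inc = 56.4 W

P_reflected ≈ 37 W; P_delivered ≈ 56.4 W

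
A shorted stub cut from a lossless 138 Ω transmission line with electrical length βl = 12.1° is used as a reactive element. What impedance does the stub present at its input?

Z_in ≈ +j29.6 Ω

tan(βl) = 0.214
For a shorted stub, Z_in = jZ_0·tan(βl)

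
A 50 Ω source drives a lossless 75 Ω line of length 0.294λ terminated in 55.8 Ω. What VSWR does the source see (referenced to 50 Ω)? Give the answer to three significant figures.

VSWR ≈ 1.97

βl = 2π × 0.294 = 106°
tan(βl) = -3.52
Z_in = Z_0·(Z_L + jZ_0·tanβl)/(Z_0 + jZ_L·tanβl) = 95.1 − j15 Ω
Γ_s = (Z_in − Z_s)/(Z_in + Z_s) = (45.1 − j15)/(145 − j15), |Γ_s| = 0.326
VSWR = (1 + |Γ_s|)/(1 − |Γ_s|)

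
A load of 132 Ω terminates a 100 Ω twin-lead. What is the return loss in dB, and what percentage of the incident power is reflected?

Γ = (132 − 100)/(132 + 100) = 0.138
RL = −20·log₁₀(0.138) = 17.2 dB
P_refl/P_inc = |Γ|² = 0.019

RL ≈ 17.2 dB; 1.9% of incident power reflected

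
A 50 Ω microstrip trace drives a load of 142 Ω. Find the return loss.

RL ≈ 6.39 dB

Γ = (142 − 50)/(142 + 50) = 0.479
RL = −20·log₁₀|Γ| = −20·log₁₀(0.479)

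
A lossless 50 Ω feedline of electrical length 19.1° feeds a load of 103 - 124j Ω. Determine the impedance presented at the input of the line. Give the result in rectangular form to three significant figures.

Z_in ≈ 29.1 − j68.6 Ω

tan(βl) = tan(19.1°) = 0.346
Z_in = Z_0·(Z_L + jZ_0·tanβl)/(Z_0 + jZ_L·tanβl)
     = 50·(103 − j107)/(92.9 + j35.7)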